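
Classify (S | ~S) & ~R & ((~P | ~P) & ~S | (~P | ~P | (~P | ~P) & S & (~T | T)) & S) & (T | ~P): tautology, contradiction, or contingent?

(S | ~S) & ~R & ((~P | ~P) & ~S | (~P | ~P | (~P | ~P) & S & (~T | T)) & S) & (T | ~P)
= (S | ~S) & ~R & ((~P | ~P) & ~S | (~P | ~P | (~P | ~P) & S) & S) & (T | ~P)
= (S | ~S) & ~R & ((~P | ~P) & ~S | (~P | ~P) & S) & (T | ~P)
= (S | ~S) & ~R & (~P | ~P) & (T | ~P)
= ~R & (~P | ~P) & (T | ~P)
= ~R & (~P & T | ~P)
= ~R & ~P
This depends on P, R, so it is not a constant.

contingent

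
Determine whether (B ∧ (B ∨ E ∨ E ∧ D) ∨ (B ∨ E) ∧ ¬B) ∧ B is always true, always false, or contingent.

contingent

(B ∧ (B ∨ E ∨ E ∧ D) ∨ (B ∨ E) ∧ ¬B) ∧ B
= (B ∧ (B ∨ E) ∨ (B ∨ E) ∧ ¬B) ∧ B   — absorption
= (B ∨ E) ∧ B   — distribution
= B   — absorption
This depends on B, so it is not a constant.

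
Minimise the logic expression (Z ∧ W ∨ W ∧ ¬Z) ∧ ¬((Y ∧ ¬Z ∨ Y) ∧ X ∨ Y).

(Z ∧ W ∨ W ∧ ¬Z) ∧ ¬((Y ∧ ¬Z ∨ Y) ∧ X ∨ Y)
= (Z ∧ W ∨ W ∧ ¬Z) ∧ ¬(Y ∧ X ∨ Y)   — absorption
= W ∧ ¬(Y ∧ X ∨ Y)   — distribution
= W ∧ ¬Y   — absorption

W ∧ ¬Y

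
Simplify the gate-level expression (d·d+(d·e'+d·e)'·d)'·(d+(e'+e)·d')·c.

(d·d+(d·e'+d·e)'·d)'·(d+(e'+e)·d')·c
= (d·d+(d·e'+d·e)'·d)'·(d+d')·c   [complement / identity]
= (d·d+d'·d)'·(d+d')·c   [distribution]
= d'·(d+d')·c   [distribution]
= d'·c   [complement / identity]

d'·c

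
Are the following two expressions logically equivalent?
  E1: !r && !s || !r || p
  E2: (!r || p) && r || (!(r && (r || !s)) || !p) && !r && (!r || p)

Yes

E1: !r && !s || !r || p
    = !r || p   (absorption)
E2: (!r || p) && r || (!(r && (r || !s)) || !p) && !r && (!r || p)
    = (!r || p) && r || (!r || !p) && !r && (!r || p)   (absorption)
    = (!r || p) && r || !r && (!r || p)   (absorption)
    = !r || p   (distribution)
Both reduce to !r || p, so they are equivalent.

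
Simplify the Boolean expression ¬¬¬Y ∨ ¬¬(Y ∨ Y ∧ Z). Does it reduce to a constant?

¬¬¬Y ∨ ¬¬(Y ∨ Y ∧ Z)
= ¬¬¬Y ∨ ¬¬Y   [absorption]
= ¬Y ∨ ¬¬Y   [double negation]
= ¬Y ∨ Y   [double negation]
= True   [complement]

True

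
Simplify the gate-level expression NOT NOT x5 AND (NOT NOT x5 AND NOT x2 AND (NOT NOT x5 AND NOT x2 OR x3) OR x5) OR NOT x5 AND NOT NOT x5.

NOT NOT x5 AND (NOT NOT x5 AND NOT x2 AND (NOT NOT x5 AND NOT x2 OR x3) OR x5) OR NOT x5 AND NOT NOT x5
= NOT NOT x5 AND (NOT NOT x5 AND NOT x2 OR x5) OR NOT x5 AND NOT NOT x5   [absorption]
= NOT NOT x5 AND (x5 AND NOT x2 OR x5) OR NOT x5 AND NOT NOT x5   [double negation]
= NOT NOT x5 AND x5 OR NOT x5 AND NOT NOT x5   [absorption]
= NOT NOT x5   [distribution]
= x5   [double negation]

x5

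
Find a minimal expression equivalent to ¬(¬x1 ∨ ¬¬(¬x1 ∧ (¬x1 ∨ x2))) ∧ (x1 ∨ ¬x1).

¬(¬x1 ∨ ¬¬(¬x1 ∧ (¬x1 ∨ x2))) ∧ (x1 ∨ ¬x1)
= ¬(¬x1 ∨ ¬¬¬x1) ∧ (x1 ∨ ¬x1)   — absorption
= ¬(¬x1 ∨ ¬¬¬x1)   — complement / identity
= x1 ∧ ¬¬x1   — De Morgan
= x1 ∧ x1   — double negation
= x1   — idempotence

x1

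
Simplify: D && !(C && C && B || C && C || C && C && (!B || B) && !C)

D && !(C && C && B || C && C || C && C && (!B || B) && !C)
= D && !(C && C || C && C && (!B || B) && !C)   (absorption)
= D && !(C && C || C && C && !C)   (complement / identity)
= D && !(C && C || C && !C)   (idempotence)
= D && !C   (distribution)

D && !C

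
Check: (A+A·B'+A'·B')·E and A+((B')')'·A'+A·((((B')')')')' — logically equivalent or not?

No

E1: (A+A·B'+A'·B')·E
    = (A+B')·E   [distribution]
E2: A+((B')')'·A'+A·((((B')')')')'
    = A+((B')')'·A'+A·((B')')'   [double negation]
    = A+((B')')'   [distribution]
    = A+B'   [double negation]
These differ: at A=1, B=0, E=0, E1 = 0 but E2 = 1.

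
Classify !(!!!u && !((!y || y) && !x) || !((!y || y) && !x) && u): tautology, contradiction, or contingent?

!(!!!u && !((!y || y) && !x) || !((!y || y) && !x) && u)
= !(!u && !((!y || y) && !x) || !((!y || y) && !x) && u)   — double negation
= !!((!y || y) && !x)   — distribution
= !!!x   — complement / identity
= !x   — double negation
This depends on x, so it is not a constant.

contingent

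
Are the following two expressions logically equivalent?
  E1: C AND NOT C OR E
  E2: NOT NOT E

E1: C AND NOT C OR E
    = E   (complement / identity)
E2: NOT NOT E
    = E   (double negation)
Both reduce to E, so they are equivalent.

Yes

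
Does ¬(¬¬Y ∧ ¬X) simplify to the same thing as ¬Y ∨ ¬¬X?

Yes

E1: ¬(¬¬Y ∧ ¬X)
    = ¬Y ∨ X   [De Morgan]
E2: ¬Y ∨ ¬¬X
    = ¬Y ∨ X   [double negation]
Both reduce to ¬Y ∨ X, so they are equivalent.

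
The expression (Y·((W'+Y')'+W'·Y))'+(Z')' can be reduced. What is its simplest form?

(Y·((W'+Y')'+W'·Y))'+(Z')'
= (Y·((W'+Y')'+W'·Y))'+Z   [double negation]
= (Y·(W·Y+W'·Y))'+Z   [De Morgan]
= (Y·Y)'+Z   [distribution]
= Y'+Z   [idempotence]

Y'+Z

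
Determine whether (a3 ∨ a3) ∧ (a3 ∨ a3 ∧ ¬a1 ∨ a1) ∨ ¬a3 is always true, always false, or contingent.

(a3 ∨ a3) ∧ (a3 ∨ a3 ∧ ¬a1 ∨ a1) ∨ ¬a3
= (a3 ∨ a3) ∧ (a3 ∨ a1) ∨ ¬a3   [absorption]
= a3 ∧ (a3 ∨ a1) ∨ ¬a3   [idempotence]
= a3 ∨ ¬a3   [absorption]
= True   [complement]

always true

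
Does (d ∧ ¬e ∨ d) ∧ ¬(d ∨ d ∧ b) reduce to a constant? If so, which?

yes, False

(d ∧ ¬e ∨ d) ∧ ¬(d ∨ d ∧ b)
= (d ∧ ¬e ∨ d) ∧ ¬d   (absorption)
= d ∧ ¬d   (absorption)
= False   (complement)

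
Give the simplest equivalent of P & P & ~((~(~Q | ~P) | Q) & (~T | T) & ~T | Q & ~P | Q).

P & P & ~((~(~Q | ~P) | Q) & (~T | T) & ~T | Q & ~P | Q)
= P & P & ~((Q & P | Q) & (~T | T) & ~T | Q & ~P | Q)   (De Morgan)
= P & P & ~((Q & P | Q) & (~T | T) & ~T | Q)   (absorption)
= P & P & ~(Q & (~T | T) & ~T | Q)   (absorption)
= P & P & ~(Q & ~T | Q)   (complement / identity)
= P & ~(Q & ~T | Q)   (idempotence)
= P & ~Q   (absorption)

P & ~Q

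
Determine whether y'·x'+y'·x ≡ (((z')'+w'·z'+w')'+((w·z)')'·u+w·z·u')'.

E1: y'·x'+y'·x
    = y'   [distribution]
E2: (((z')'+w'·z'+w')'+((w·z)')'·u+w·z·u')'
    = (((z')'+w')'+((w·z)')'·u+w·z·u')'   [absorption]
    = (((z')'+w')'+w·z·u+w·z·u')'   [double negation]
    = (((z')'+w')'+w·z)'   [distribution]
    = (z'·w+w·z)'   [De Morgan]
    = w'   [distribution]
These differ: at u=0, w=0, x=0, y=1, z=0, E1 = 0 but E2 = 1.

No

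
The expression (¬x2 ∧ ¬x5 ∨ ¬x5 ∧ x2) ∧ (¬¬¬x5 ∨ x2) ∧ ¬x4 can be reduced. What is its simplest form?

¬x5 ∧ ¬x4

(¬x2 ∧ ¬x5 ∨ ¬x5 ∧ x2) ∧ (¬¬¬x5 ∨ x2) ∧ ¬x4
= (¬x2 ∧ ¬x5 ∨ ¬x5 ∧ x2) ∧ (¬x5 ∨ x2) ∧ ¬x4
= ¬x5 ∧ (¬x5 ∨ x2) ∧ ¬x4
= ¬x5 ∧ ¬x4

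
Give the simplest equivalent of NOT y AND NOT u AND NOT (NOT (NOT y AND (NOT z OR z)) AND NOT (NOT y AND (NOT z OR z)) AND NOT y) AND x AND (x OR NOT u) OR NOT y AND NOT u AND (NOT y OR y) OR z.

NOT y AND NOT u AND NOT (NOT (NOT y AND (NOT z OR z)) AND NOT (NOT y AND (NOT z OR z)) AND NOT y) AND x AND (x OR NOT u) OR NOT y AND NOT u AND (NOT y OR y) OR z
= NOT y AND NOT u AND NOT (NOT (NOT y AND (NOT z OR z)) AND NOT y) AND x AND (x OR NOT u) OR NOT y AND NOT u AND (NOT y OR y) OR z
= NOT y AND NOT u AND (NOT y AND (NOT z OR z) OR y) AND x AND (x OR NOT u) OR NOT y AND NOT u AND (NOT y OR y) OR z
= NOT y AND NOT u AND (NOT y OR y) AND x AND (x OR NOT u) OR NOT y AND NOT u AND (NOT y OR y) OR z
= NOT y AND NOT u AND (NOT y OR y) AND x OR NOT y AND NOT u AND (NOT y OR y) OR z
= NOT y AND NOT u AND (NOT y OR y) OR z
= NOT y AND NOT u OR z

NOT y AND NOT u OR z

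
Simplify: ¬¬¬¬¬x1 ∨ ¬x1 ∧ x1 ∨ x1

¬¬¬¬¬x1 ∨ ¬x1 ∧ x1 ∨ x1
= ¬¬¬x1 ∨ ¬x1 ∧ x1 ∨ x1   — double negation
= ¬x1 ∨ ¬x1 ∧ x1 ∨ x1   — double negation
= ¬x1 ∨ x1   — complement / identity
= True   — complement

True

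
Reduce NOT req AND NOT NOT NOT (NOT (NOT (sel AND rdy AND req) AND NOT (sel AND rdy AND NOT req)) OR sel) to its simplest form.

NOT req AND NOT NOT NOT (NOT (NOT (sel AND rdy AND req) AND NOT (sel AND rdy AND NOT req)) OR sel)
= NOT req AND NOT NOT NOT (sel AND rdy AND req OR sel AND rdy AND NOT req OR sel)
= NOT req AND NOT NOT NOT (sel AND rdy OR sel)
= NOT req AND NOT NOT NOT sel
= NOT req AND NOT sel

NOT req AND NOT sel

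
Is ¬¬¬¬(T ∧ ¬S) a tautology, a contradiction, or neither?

¬¬¬¬(T ∧ ¬S)
= ¬¬(T ∧ ¬S)   [double negation]
= T ∧ ¬S   [double negation]
This depends on S, T, so it is not a constant.

neither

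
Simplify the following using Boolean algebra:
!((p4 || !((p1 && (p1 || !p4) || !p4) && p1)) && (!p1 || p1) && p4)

!((p4 || !((p1 && (p1 || !p4) || !p4) && p1)) && (!p1 || p1) && p4)
= !((p4 || !((p1 || !p4) && p1)) && (!p1 || p1) && p4)   [absorption]
= !((p4 || !((p1 || !p4) && p1)) && p4)   [complement / identity]
= !((p4 || !p1) && p4)   [absorption]
= !p4   [absorption]

!p4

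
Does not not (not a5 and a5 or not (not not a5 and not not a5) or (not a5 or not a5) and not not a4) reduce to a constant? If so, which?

no

not not (not a5 and a5 or not (not not a5 and not not a5) or (not a5 or not a5) and not not a4)
= not not (not a5 and a5 or not a5 or not a5 or (not a5 or not a5) and not not a4)   [De Morgan]
= not not (not a5 and a5 or not a5 or not a5 or (not a5 or not a5) and a4)   [double negation]
= not not (not a5 and a5 or not a5 or not a5)   [absorption]
= not not (not a5 or not a5)   [complement / identity]
= not not not a5   [idempotence]
= not a5   [double negation]
This depends on a5, so it is not a constant.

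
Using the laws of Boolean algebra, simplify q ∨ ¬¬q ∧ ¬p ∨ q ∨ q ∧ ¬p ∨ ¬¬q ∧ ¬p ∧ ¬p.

q ∨ ¬¬q ∧ ¬p ∨ q ∨ q ∧ ¬p ∨ ¬¬q ∧ ¬p ∧ ¬p
= q ∨ ¬¬q ∧ ¬p ∨ q ∨ q ∧ ¬p ∨ ¬¬q ∧ ¬p   — idempotence
= q ∨ ¬¬q ∧ ¬p ∨ q ∨ ¬¬q ∧ ¬p   — absorption
= q ∨ ¬¬q ∧ ¬p   — idempotence
= q ∨ q ∧ ¬p   — double negation
= q   — absorption

q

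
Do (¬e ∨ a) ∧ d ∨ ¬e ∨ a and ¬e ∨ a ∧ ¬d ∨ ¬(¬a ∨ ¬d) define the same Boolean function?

Yes

E1: (¬e ∨ a) ∧ d ∨ ¬e ∨ a
    = ¬e ∨ a   — absorption
E2: ¬e ∨ a ∧ ¬d ∨ ¬(¬a ∨ ¬d)
    = ¬e ∨ a ∧ ¬d ∨ a ∧ d   — De Morgan
    = ¬e ∨ a   — distribution
Both reduce to ¬e ∨ a, so they are equivalent.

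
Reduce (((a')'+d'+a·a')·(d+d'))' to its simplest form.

(((a')'+d'+a·a')·(d+d'))'
= (((a')'+d')·(d+d'))'   — complement / identity
= ((a')'+d')'   — complement / identity
= a'·d   — De Morgan

a'·d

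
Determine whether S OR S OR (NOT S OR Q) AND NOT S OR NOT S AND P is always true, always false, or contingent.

S OR S OR (NOT S OR Q) AND NOT S OR NOT S AND P
= S OR S OR NOT S OR NOT S AND P   — absorption
= S OR NOT S OR NOT S AND P   — idempotence
= S OR NOT S   — absorption
= TRUE   — complement

always true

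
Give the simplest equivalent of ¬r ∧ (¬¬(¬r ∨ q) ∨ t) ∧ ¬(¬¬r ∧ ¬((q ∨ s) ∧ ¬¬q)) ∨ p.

¬r ∨ p

¬r ∧ (¬¬(¬r ∨ q) ∨ t) ∧ ¬(¬¬r ∧ ¬((q ∨ s) ∧ ¬¬q)) ∨ p
= ¬r ∧ (¬¬(¬r ∨ q) ∨ t) ∧ (¬r ∨ (q ∨ s) ∧ ¬¬q) ∨ p   (De Morgan)
= ¬r ∧ (¬¬(¬r ∨ q) ∨ t) ∧ (¬r ∨ (q ∨ s) ∧ q) ∨ p   (double negation)
= ¬r ∧ (¬¬(¬r ∨ q) ∨ t) ∧ (¬r ∨ q) ∨ p   (absorption)
= ¬r ∧ (¬r ∨ q ∨ t) ∧ (¬r ∨ q) ∨ p   (double negation)
= ¬r ∧ (¬r ∨ q) ∨ p   (absorption)
= ¬r ∨ p   (absorption)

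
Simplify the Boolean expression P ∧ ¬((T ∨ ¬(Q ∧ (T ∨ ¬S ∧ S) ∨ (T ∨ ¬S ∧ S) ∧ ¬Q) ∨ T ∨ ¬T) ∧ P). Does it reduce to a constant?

False

P ∧ ¬((T ∨ ¬(Q ∧ (T ∨ ¬S ∧ S) ∨ (T ∨ ¬S ∧ S) ∧ ¬Q) ∨ T ∨ ¬T) ∧ P)
= P ∧ ¬((T ∨ ¬(T ∨ ¬S ∧ S) ∨ T ∨ ¬T) ∧ P)
= P ∧ ¬((T ∨ ¬T ∨ T ∨ ¬T) ∧ P)
= P ∧ ¬((T ∨ ¬T) ∧ P)
= P ∧ ¬P
= False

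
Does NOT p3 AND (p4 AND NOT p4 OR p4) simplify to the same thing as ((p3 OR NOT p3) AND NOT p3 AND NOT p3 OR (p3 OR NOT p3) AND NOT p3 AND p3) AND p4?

Yes

E1: NOT p3 AND (p4 AND NOT p4 OR p4)
    = NOT p3 AND p4   [complement / identity]
E2: ((p3 OR NOT p3) AND NOT p3 AND NOT p3 OR (p3 OR NOT p3) AND NOT p3 AND p3) AND p4
    = (p3 OR NOT p3) AND NOT p3 AND p4   [distribution]
    = NOT p3 AND p4   [complement / identity]
Both reduce to NOT p3 AND p4, so they are equivalent.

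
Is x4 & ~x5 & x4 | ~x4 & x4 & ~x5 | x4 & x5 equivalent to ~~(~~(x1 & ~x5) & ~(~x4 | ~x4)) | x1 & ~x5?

No

E1: x4 & ~x5 & x4 | ~x4 & x4 & ~x5 | x4 & x5
    = x4 & ~x5 | x4 & x5   [distribution]
    = x4   [distribution]
E2: ~~(~~(x1 & ~x5) & ~(~x4 | ~x4)) | x1 & ~x5
    = ~~(~~(x1 & ~x5) & ~~x4) | x1 & ~x5   [idempotence]
    = ~(~(x1 & ~x5) | ~x4) | x1 & ~x5   [De Morgan]
    = x1 & ~x5 & x4 | x1 & ~x5   [De Morgan]
    = x1 & ~x5   [absorption]
These differ: at x1=0, x4=1, x5=0, E1 = 1 but E2 = 0.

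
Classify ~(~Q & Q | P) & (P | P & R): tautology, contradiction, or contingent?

~(~Q & Q | P) & (P | P & R)
= ~(~Q & Q | P) & P
= ~P & P
= 0

contradiction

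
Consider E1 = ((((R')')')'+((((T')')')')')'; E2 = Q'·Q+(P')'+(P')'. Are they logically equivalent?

E1: ((((R')')')'+((((T')')')')')'
    = ((R')'+((((T')')')')')'   — double negation
    = ((R')'+((T')')')'   — double negation
    = ((R')'+T')'   — double negation
    = R'·T   — De Morgan
E2: Q'·Q+(P')'+(P')'
    = (P')'+(P')'   — complement / identity
    = (P')'   — idempotence
    = P   — double negation
These differ: at P=1, Q=0, R=0, T=0, E1 = 0 but E2 = 1.

No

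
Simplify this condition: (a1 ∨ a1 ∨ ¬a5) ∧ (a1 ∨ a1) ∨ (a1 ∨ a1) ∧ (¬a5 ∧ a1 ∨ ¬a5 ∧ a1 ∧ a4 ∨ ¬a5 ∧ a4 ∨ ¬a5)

(a1 ∨ a1 ∨ ¬a5) ∧ (a1 ∨ a1) ∨ (a1 ∨ a1) ∧ (¬a5 ∧ a1 ∨ ¬a5 ∧ a1 ∧ a4 ∨ ¬a5 ∧ a4 ∨ ¬a5)
= (a1 ∨ a1 ∨ ¬a5) ∧ (a1 ∨ a1) ∨ (a1 ∨ a1) ∧ (¬a5 ∧ a1 ∨ ¬a5 ∧ a1 ∧ a4 ∨ ¬a5)   (absorption)
= a1 ∨ a1 ∨ (a1 ∨ a1) ∧ (¬a5 ∧ a1 ∨ ¬a5 ∧ a1 ∧ a4 ∨ ¬a5)   (absorption)
= a1 ∨ a1 ∨ (a1 ∨ a1) ∧ (¬a5 ∧ a1 ∨ ¬a5)   (absorption)
= a1 ∨ a1 ∨ (a1 ∨ a1) ∧ ¬a5   (absorption)
= a1 ∨ a1   (absorption)
= a1   (idempotence)

a1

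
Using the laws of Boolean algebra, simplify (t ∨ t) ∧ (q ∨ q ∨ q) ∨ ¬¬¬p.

(t ∨ t) ∧ (q ∨ q ∨ q) ∨ ¬¬¬p
= (t ∨ t) ∧ (q ∨ q) ∨ ¬¬¬p
= (t ∨ t) ∧ (q ∨ q) ∨ ¬p
= (t ∨ t) ∧ q ∨ ¬p
= t ∧ q ∨ ¬p

t ∧ q ∨ ¬p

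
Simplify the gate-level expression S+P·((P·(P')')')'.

S+P·((P·(P')')')'
= S+P·((P·P)')'   [double negation]
= S+P·P·P   [double negation]
= S+P·P   [idempotence]
= S+P   [idempotence]

S+P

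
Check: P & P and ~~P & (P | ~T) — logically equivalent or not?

E1: P & P
    = P
E2: ~~P & (P | ~T)
    = P & (P | ~T)
    = P
Both reduce to P, so they are equivalent.

Yes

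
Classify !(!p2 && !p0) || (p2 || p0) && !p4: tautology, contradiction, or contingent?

!(!p2 && !p0) || (p2 || p0) && !p4
= p2 || p0 || (p2 || p0) && !p4   [De Morgan]
= p2 || p0   [absorption]
This depends on p0, p2, so it is not a constant.

contingent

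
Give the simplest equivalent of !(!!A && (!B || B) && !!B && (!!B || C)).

!A || !B

!(!!A && (!B || B) && !!B && (!!B || C))
= !(!!A && (!B || B) && !!B)
= !(!!A && !!B)
= !A || !B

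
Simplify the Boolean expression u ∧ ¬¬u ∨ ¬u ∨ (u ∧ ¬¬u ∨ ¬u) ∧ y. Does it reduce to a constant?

u ∧ ¬¬u ∨ ¬u ∨ (u ∧ ¬¬u ∨ ¬u) ∧ y
= u ∧ ¬¬u ∨ ¬u
= u ∧ u ∨ ¬u
= u ∨ ¬u
= True

True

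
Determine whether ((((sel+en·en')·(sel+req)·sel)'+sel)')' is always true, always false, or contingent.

always true

((((sel+en·en')·(sel+req)·sel)'+sel)')'
= (((sel·(sel+req)·sel)'+sel)')'
= (sel·(sel+req)·sel)'+sel
= (sel·sel)'+sel
= sel'+sel
= 1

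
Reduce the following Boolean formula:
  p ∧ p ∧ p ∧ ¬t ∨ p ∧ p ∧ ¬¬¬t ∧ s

p ∧ ¬t

p ∧ p ∧ p ∧ ¬t ∨ p ∧ p ∧ ¬¬¬t ∧ s
= p ∧ p ∧ p ∧ ¬t ∨ p ∧ p ∧ ¬t ∧ s   [double negation]
= p ∧ p ∧ ¬t ∨ p ∧ p ∧ ¬t ∧ s   [idempotence]
= p ∧ p ∧ ¬t   [absorption]
= p ∧ ¬t   [idempotence]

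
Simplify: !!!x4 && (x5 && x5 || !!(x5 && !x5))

!x4 && x5

!!!x4 && (x5 && x5 || !!(x5 && !x5))
= !!!x4 && (x5 && x5 || x5 && !x5)
= !!!x4 && x5
= !x4 && x5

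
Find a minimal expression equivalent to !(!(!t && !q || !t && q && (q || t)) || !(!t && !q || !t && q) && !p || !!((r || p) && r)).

!t && !r

!(!(!t && !q || !t && q && (q || t)) || !(!t && !q || !t && q) && !p || !!((r || p) && r))
= !(!(!t && !q || !t && q && (q || t)) || !(!t && !q || !t && q) && !p || !!r)   (absorption)
= !(!(!t && !q || !t && q) || !(!t && !q || !t && q) && !p || !!r)   (absorption)
= !(!(!t && !q || !t && q) || !!r)   (absorption)
= !(!!t || !!r)   (distribution)
= !t && !r   (De Morgan)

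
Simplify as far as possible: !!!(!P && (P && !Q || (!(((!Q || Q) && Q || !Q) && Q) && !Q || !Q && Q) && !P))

P || Q

!!!(!P && (P && !Q || (!(((!Q || Q) && Q || !Q) && Q) && !Q || !Q && Q) && !P))
= !!!(!P && (P && !Q || (!((Q || !Q) && Q) && !Q || !Q && Q) && !P))   (complement / identity)
= !!!(!P && (P && !Q || (!Q && !Q || !Q && Q) && !P))   (complement / identity)
= !!!(!P && (P && !Q || !Q && !P))   (distribution)
= !!!(!P && !Q)   (distribution)
= !(!P && !Q)   (double negation)
= P || Q   (De Morgan)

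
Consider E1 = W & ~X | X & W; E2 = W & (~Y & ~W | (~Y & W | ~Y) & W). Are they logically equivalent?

E1: W & ~X | X & W
    = W   (distribution)
E2: W & (~Y & ~W | (~Y & W | ~Y) & W)
    = W & (~Y & ~W | ~Y & W)   (absorption)
    = W & ~Y   (distribution)
These differ: at W=1, X=0, Y=1, E1 = 1 but E2 = 0.

No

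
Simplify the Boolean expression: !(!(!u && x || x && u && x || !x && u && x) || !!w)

x && !w

!(!(!u && x || x && u && x || !x && u && x) || !!w)
= !(!(!u && x || u && x) || !!w)
= (!u && x || u && x) && !w
= x && !w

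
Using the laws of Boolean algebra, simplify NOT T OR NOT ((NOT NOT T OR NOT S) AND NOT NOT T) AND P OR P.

NOT T OR NOT ((NOT NOT T OR NOT S) AND NOT NOT T) AND P OR P
= NOT T OR NOT NOT NOT T AND P OR P   (absorption)
= NOT T OR NOT T AND P OR P   (double negation)
= NOT T OR P   (absorption)

NOT T OR P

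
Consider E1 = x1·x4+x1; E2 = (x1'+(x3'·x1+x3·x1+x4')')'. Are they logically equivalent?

Yes

E1: x1·x4+x1
    = x1   [absorption]
E2: (x1'+(x3'·x1+x3·x1+x4')')'
    = x1·(x3'·x1+x3·x1+x4')   [De Morgan]
    = x1·(x1+x4')   [distribution]
    = x1   [absorption]
Both reduce to x1, so they are equivalent.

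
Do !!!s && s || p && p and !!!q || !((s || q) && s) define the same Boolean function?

E1: !!!s && s || p && p
    = !s && s || p && p
    = p && p
    = p
E2: !!!q || !((s || q) && s)
    = !!!q || !s
    = !q || !s
These differ: at p=0, q=0, s=1, E1 = 0 but E2 = 1.

No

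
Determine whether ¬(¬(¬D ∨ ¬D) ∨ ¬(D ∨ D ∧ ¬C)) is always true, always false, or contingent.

always false

¬(¬(¬D ∨ ¬D) ∨ ¬(D ∨ D ∧ ¬C))
= ¬(¬(¬D ∨ ¬D) ∨ ¬D)
= ¬(¬¬D ∨ ¬D)
= ¬D ∧ D
= False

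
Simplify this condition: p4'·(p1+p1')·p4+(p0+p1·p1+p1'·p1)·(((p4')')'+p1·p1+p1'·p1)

p4'·(p1+p1')·p4+(p0+p1·p1+p1'·p1)·(((p4')')'+p1·p1+p1'·p1)
= p4'·(p1+p1')·p4+p1·p1+p1'·p1+p0·((p4')')'   [distribution]
= p4'·p4+p1·p1+p1'·p1+p0·((p4')')'   [complement / identity]
= p1·p1+p1'·p1+p0·((p4')')'   [complement / identity]
= p1+p0·((p4')')'   [distribution]
= p1+p0·p4'   [double negation]

p1+p0·p4'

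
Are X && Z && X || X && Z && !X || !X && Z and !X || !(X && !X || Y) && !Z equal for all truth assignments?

No

E1: X && Z && X || X && Z && !X || !X && Z
    = X && Z || !X && Z   [distribution]
    = Z   [distribution]
E2: !X || !(X && !X || Y) && !Z
    = !X || !Y && !Z   [complement / identity]
These differ: at X=0, Y=0, Z=0, E1 = 0 but E2 = 1.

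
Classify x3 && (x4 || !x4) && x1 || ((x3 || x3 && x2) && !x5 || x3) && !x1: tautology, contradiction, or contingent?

x3 && (x4 || !x4) && x1 || ((x3 || x3 && x2) && !x5 || x3) && !x1
= x3 && (x4 || !x4) && x1 || (x3 && !x5 || x3) && !x1
= x3 && (x4 || !x4) && x1 || x3 && !x1
= x3 && x1 || x3 && !x1
= x3
This depends on x3, so it is not a constant.

contingent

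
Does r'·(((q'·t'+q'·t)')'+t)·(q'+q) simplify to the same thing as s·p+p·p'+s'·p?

No

E1: r'·(((q'·t'+q'·t)')'+t)·(q'+q)
    = r'·(((q')')'+t)·(q'+q)   [distribution]
    = r'·(((q')')'+t)   [complement / identity]
    = r'·(q'+t)   [double negation]
E2: s·p+p·p'+s'·p
    = s·p+s'·p   [complement / identity]
    = p   [distribution]
These differ: at p=1, q=0, r=1, s=0, t=1, E1 = 0 but E2 = 1.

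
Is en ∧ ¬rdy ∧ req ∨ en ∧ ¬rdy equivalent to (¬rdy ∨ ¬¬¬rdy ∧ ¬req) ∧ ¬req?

No

E1: en ∧ ¬rdy ∧ req ∨ en ∧ ¬rdy
    = en ∧ ¬rdy   (absorption)
E2: (¬rdy ∨ ¬¬¬rdy ∧ ¬req) ∧ ¬req
    = (¬rdy ∨ ¬rdy ∧ ¬req) ∧ ¬req   (double negation)
    = ¬rdy ∧ ¬req   (absorption)
These differ: at en=0, rdy=0, req=0, E1 = 0 but E2 = 1.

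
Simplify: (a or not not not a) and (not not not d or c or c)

(a or not not not a) and (not not not d or c or c)
= (a or not not not a) and (not d or c or c)
= (a or not not not a) and (not d or c)
= (a or not a) and (not d or c)
= not d or c

not d or c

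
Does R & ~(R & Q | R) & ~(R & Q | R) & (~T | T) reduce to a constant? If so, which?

yes, False

R & ~(R & Q | R) & ~(R & Q | R) & (~T | T)
= R & ~(R & Q | R) & (~T | T)   [idempotence]
= R & ~(R & Q | R)   [complement / identity]
= R & ~R   [absorption]
= 0   [complement]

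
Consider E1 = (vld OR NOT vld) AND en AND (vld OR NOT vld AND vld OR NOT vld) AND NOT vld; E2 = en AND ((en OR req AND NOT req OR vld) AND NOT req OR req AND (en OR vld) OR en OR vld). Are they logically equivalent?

E1: (vld OR NOT vld) AND en AND (vld OR NOT vld AND vld OR NOT vld) AND NOT vld
    = (vld OR NOT vld) AND en AND (vld OR NOT vld) AND NOT vld
    = (vld OR NOT vld) AND en AND NOT vld
    = en AND NOT vld
E2: en AND ((en OR req AND NOT req OR vld) AND NOT req OR req AND (en OR vld) OR en OR vld)
    = en AND ((en OR vld) AND NOT req OR req AND (en OR vld) OR en OR vld)
    = en AND (en OR vld OR en OR vld)
    = en AND (en OR vld)
    = en
These differ: at en=1, req=0, vld=1, E1 = 0 but E2 = 1.

No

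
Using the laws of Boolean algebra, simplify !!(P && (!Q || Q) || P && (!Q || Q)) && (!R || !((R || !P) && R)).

P && !R

!!(P && (!Q || Q) || P && (!Q || Q)) && (!R || !((R || !P) && R))
= !!(P && (!Q || Q)) && (!R || !((R || !P) && R))
= !!P && (!R || !((R || !P) && R))
= !!P && (!R || !R)
= !!P && !R
= P && !R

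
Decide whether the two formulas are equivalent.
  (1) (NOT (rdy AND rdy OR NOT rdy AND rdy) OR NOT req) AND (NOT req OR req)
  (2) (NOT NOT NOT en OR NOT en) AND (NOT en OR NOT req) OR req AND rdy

E1: (NOT (rdy AND rdy OR NOT rdy AND rdy) OR NOT req) AND (NOT req OR req)
    = NOT (rdy AND rdy OR NOT rdy AND rdy) OR NOT req   — complement / identity
    = NOT rdy OR NOT req   — distribution
E2: (NOT NOT NOT en OR NOT en) AND (NOT en OR NOT req) OR req AND rdy
    = (NOT en OR NOT en) AND (NOT en OR NOT req) OR req AND rdy   — double negation
    = NOT en OR NOT en AND NOT req OR req AND rdy   — distribution
    = NOT en OR req AND rdy   — absorption
These differ: at en=1, rdy=1, req=0, E1 = 1 but E2 = 0.

No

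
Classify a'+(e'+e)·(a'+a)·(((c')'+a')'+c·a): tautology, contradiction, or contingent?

a'+(e'+e)·(a'+a)·(((c')'+a')'+c·a)
= a'+(e'+e)·(a'+a)·(c'·a+c·a)   [De Morgan]
= a'+(e'+e)·(c'·a+c·a)   [complement / identity]
= a'+c'·a+c·a   [complement / identity]
= a'+a   [distribution]
= 1   [complement]

tautology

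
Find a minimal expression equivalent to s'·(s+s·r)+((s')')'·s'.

s'·(s+s·r)+((s')')'·s'
= s'·s+((s')')'·s'
= s'·s+s'·s'
= s'

s'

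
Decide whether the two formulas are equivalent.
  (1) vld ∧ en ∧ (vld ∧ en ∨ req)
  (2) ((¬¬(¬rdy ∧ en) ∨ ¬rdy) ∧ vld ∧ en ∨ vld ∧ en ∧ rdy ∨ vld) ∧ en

E1: vld ∧ en ∧ (vld ∧ en ∨ req)
    = vld ∧ en
E2: ((¬¬(¬rdy ∧ en) ∨ ¬rdy) ∧ vld ∧ en ∨ vld ∧ en ∧ rdy ∨ vld) ∧ en
    = ((¬rdy ∧ en ∨ ¬rdy) ∧ vld ∧ en ∨ vld ∧ en ∧ rdy ∨ vld) ∧ en
    = (¬rdy ∧ vld ∧ en ∨ vld ∧ en ∧ rdy ∨ vld) ∧ en
    = (vld ∧ en ∨ vld) ∧ en
    = vld ∧ en
Both reduce to vld ∧ en, so they are equivalent.

Yes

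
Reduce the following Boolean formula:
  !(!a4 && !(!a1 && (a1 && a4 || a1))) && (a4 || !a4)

a4

!(!a4 && !(!a1 && (a1 && a4 || a1))) && (a4 || !a4)
= (a4 || !a1 && (a1 && a4 || a1)) && (a4 || !a4)   — De Morgan
= (a4 || !a1 && a1) && (a4 || !a4)   — absorption
= a4 || !a1 && a1   — complement / identity
= a4   — complement / identity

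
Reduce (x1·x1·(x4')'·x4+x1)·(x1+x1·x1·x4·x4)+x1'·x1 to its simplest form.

(x1·x1·(x4')'·x4+x1)·(x1+x1·x1·x4·x4)+x1'·x1
= (x1·x1·x4·x4+x1)·(x1+x1·x1·x4·x4)+x1'·x1   — double negation
= x1·x1+x1·x1·x4·x4+x1'·x1   — distribution
= x1·x1+x1·x1·x4+x1'·x1   — idempotence
= x1·x1+x1'·x1   — absorption
= x1   — distribution

x1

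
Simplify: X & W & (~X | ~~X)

X & W & (~X | ~~X)
= X & W & (~X | X)   (double negation)
= X & W   (complement / identity)

X & W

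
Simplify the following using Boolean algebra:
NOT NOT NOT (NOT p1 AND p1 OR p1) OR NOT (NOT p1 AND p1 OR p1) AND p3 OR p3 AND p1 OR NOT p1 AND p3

NOT NOT NOT (NOT p1 AND p1 OR p1) OR NOT (NOT p1 AND p1 OR p1) AND p3 OR p3 AND p1 OR NOT p1 AND p3
= NOT (NOT p1 AND p1 OR p1) OR NOT (NOT p1 AND p1 OR p1) AND p3 OR p3 AND p1 OR NOT p1 AND p3   (double negation)
= NOT (NOT p1 AND p1 OR p1) OR NOT (NOT p1 AND p1 OR p1) AND p3 OR p3   (distribution)
= NOT (NOT p1 AND p1 OR p1) OR p3   (absorption)
= NOT p1 OR p3   (complement / identity)

NOT p1 OR p3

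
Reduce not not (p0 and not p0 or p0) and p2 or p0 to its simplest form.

not not (p0 and not p0 or p0) and p2 or p0
= (p0 and not p0 or p0) and p2 or p0   (double negation)
= p0 and p2 or p0   (complement / identity)
= p0   (absorption)

p0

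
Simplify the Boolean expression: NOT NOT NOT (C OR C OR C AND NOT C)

NOT NOT NOT (C OR C OR C AND NOT C)
= NOT NOT NOT (C OR C AND NOT C)   — idempotence
= NOT NOT NOT C   — complement / identity
= NOT C   — double negation

NOT C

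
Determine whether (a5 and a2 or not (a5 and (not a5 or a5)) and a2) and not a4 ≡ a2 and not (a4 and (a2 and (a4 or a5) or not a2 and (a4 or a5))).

Yes

E1: (a5 and a2 or not (a5 and (not a5 or a5)) and a2) and not a4
    = (a5 and a2 or not a5 and a2) and not a4   [complement / identity]
    = a2 and not a4   [distribution]
E2: a2 and not (a4 and (a2 and (a4 or a5) or not a2 and (a4 or a5)))
    = a2 and not (a4 and (a4 or a5))   [distribution]
    = a2 and not a4   [absorption]
Both reduce to a2 and not a4, so they are equivalent.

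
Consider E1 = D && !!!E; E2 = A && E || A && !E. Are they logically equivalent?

No

E1: D && !!!E
    = D && !E   — double negation
E2: A && E || A && !E
    = A   — distribution
These differ: at A=1, D=0, E=0, E1 = 0 but E2 = 1.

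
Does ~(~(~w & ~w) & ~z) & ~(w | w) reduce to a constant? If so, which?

~(~(~w & ~w) & ~z) & ~(w | w)
= ~(~(~w & ~w) & ~z) & ~w   [idempotence]
= (~w & ~w | z) & ~w   [De Morgan]
= (~w | z) & ~w   [idempotence]
= ~w   [absorption]
This depends on w, so it is not a constant.

no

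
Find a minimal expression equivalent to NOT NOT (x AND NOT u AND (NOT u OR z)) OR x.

NOT NOT (x AND NOT u AND (NOT u OR z)) OR x
= NOT NOT (x AND NOT u) OR x
= x AND NOT u OR x
= x

x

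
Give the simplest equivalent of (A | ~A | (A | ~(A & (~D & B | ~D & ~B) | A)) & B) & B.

(A | ~A | (A | ~(A & (~D & B | ~D & ~B) | A)) & B) & B
= (A | ~A | (A | ~(A & ~D | A)) & B) & B   (distribution)
= (A | ~A | (A | ~A) & B) & B   (absorption)
= (A | ~A) & B   (absorption)
= B   (complement / identity)

B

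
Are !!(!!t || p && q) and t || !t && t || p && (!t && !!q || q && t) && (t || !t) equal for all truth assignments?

Yes

E1: !!(!!t || p && q)
    = !!t || p && q   (double negation)
    = t || p && q   (double negation)
E2: t || !t && t || p && (!t && !!q || q && t) && (t || !t)
    = t || !t && t || p && (!t && q || q && t) && (t || !t)   (double negation)
    = t || p && (!t && q || q && t) && (t || !t)   (complement / identity)
    = t || p && (!t && q || q && t)   (complement / identity)
    = t || p && q   (distribution)
Both reduce to t || p && q, so they are equivalent.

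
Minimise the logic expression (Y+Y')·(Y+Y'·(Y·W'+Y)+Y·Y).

Y

(Y+Y')·(Y+Y'·(Y·W'+Y)+Y·Y)
= (Y+Y')·(Y+Y'·Y+Y·Y)   (absorption)
= Y+Y'·Y+Y·Y   (complement / identity)
= Y+Y   (distribution)
= Y   (idempotence)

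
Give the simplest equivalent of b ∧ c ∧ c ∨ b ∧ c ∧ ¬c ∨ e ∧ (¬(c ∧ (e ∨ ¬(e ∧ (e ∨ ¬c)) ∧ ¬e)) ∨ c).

b ∧ c ∨ e

b ∧ c ∧ c ∨ b ∧ c ∧ ¬c ∨ e ∧ (¬(c ∧ (e ∨ ¬(e ∧ (e ∨ ¬c)) ∧ ¬e)) ∨ c)
= b ∧ c ∧ c ∨ b ∧ c ∧ ¬c ∨ e ∧ (¬(c ∧ (e ∨ ¬e ∧ ¬e)) ∨ c)   [absorption]
= b ∧ c ∧ c ∨ b ∧ c ∧ ¬c ∨ e ∧ (¬(c ∧ (e ∨ ¬e)) ∨ c)   [idempotence]
= b ∧ c ∧ c ∨ b ∧ c ∧ ¬c ∨ e ∧ (¬c ∨ c)   [complement / identity]
= b ∧ c ∨ e ∧ (¬c ∨ c)   [distribution]
= b ∧ c ∨ e   [complement / identity]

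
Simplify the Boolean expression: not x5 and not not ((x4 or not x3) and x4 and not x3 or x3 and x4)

not x5 and not not ((x4 or not x3) and x4 and not x3 or x3 and x4)
= not x5 and ((x4 or not x3) and x4 and not x3 or x3 and x4)   (double negation)
= not x5 and (x4 and not x3 or x3 and x4)   (absorption)
= not x5 and x4   (distribution)

not x5 and x4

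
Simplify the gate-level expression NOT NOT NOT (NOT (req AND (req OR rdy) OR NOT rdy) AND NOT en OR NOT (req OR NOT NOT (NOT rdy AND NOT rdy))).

NOT NOT NOT (NOT (req AND (req OR rdy) OR NOT rdy) AND NOT en OR NOT (req OR NOT NOT (NOT rdy AND NOT rdy)))
= NOT NOT NOT (NOT (req OR NOT rdy) AND NOT en OR NOT (req OR NOT NOT (NOT rdy AND NOT rdy)))
= NOT NOT NOT (NOT (req OR NOT rdy) AND NOT en OR NOT (req OR NOT NOT NOT rdy))
= NOT NOT NOT (NOT (req OR NOT rdy) AND NOT en OR NOT (req OR NOT rdy))
= NOT NOT NOT NOT (req OR NOT rdy)
= NOT NOT (req OR NOT rdy)
= req OR NOT rdy

req OR NOT rdy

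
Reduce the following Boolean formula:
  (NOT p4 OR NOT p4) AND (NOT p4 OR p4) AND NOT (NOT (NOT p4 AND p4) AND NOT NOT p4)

(NOT p4 OR NOT p4) AND (NOT p4 OR p4) AND NOT (NOT (NOT p4 AND p4) AND NOT NOT p4)
= (NOT p4 AND p4 OR NOT p4) AND NOT (NOT (NOT p4 AND p4) AND NOT NOT p4)   (distribution)
= (NOT p4 AND p4 OR NOT p4) AND (NOT p4 AND p4 OR NOT p4)   (De Morgan)
= NOT p4 AND p4 OR NOT p4   (idempotence)
= NOT p4   (complement / identity)

NOT p4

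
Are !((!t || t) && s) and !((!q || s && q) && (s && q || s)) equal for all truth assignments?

E1: !((!t || t) && s)
    = !s   [complement / identity]
E2: !((!q || s && q) && (s && q || s))
    = !(s && q || !q && s)   [distribution]
    = !s   [distribution]
Both reduce to !s, so they are equivalent.

Yes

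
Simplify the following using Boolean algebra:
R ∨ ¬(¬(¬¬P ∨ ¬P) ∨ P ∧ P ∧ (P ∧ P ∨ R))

R ∨ ¬(¬(¬¬P ∨ ¬P) ∨ P ∧ P ∧ (P ∧ P ∨ R))
= R ∨ ¬(¬P ∧ P ∨ P ∧ P ∧ (P ∧ P ∨ R))   — De Morgan
= R ∨ ¬(¬P ∧ P ∨ P ∧ P)   — absorption
= R ∨ ¬P   — distribution

R ∨ ¬P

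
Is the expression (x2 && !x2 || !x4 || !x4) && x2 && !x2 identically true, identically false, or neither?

identically false

(x2 && !x2 || !x4 || !x4) && x2 && !x2
= (x2 && !x2 || !x4) && x2 && !x2   — idempotence
= x2 && !x2   — absorption
= false   — complement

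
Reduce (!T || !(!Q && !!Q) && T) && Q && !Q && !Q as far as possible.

(!T || !(!Q && !!Q) && T) && Q && !Q && !Q
= (!T || !(!Q && !!Q) && T) && Q && !Q
= (!T || (Q || !Q) && T) && Q && !Q
= (!T || T) && Q && !Q
= Q && !Q
= false

false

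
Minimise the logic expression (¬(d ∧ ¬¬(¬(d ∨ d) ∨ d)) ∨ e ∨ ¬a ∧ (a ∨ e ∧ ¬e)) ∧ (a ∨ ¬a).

(¬(d ∧ ¬¬(¬(d ∨ d) ∨ d)) ∨ e ∨ ¬a ∧ (a ∨ e ∧ ¬e)) ∧ (a ∨ ¬a)
= (¬(d ∧ ¬¬(¬(d ∨ d) ∨ d)) ∨ e ∨ ¬a ∧ a) ∧ (a ∨ ¬a)   [complement / identity]
= (¬(d ∧ ¬¬(¬(d ∨ d) ∨ d)) ∨ e) ∧ (a ∨ ¬a)   [complement / identity]
= (¬(d ∧ (¬(d ∨ d) ∨ d)) ∨ e) ∧ (a ∨ ¬a)   [double negation]
= (¬(d ∧ (¬d ∨ d)) ∨ e) ∧ (a ∨ ¬a)   [idempotence]
= ¬(d ∧ (¬d ∨ d)) ∨ e   [complement / identity]
= ¬d ∨ e   [complement / identity]

¬d ∨ e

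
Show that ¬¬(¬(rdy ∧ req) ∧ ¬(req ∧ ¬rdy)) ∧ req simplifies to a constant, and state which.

¬¬(¬(rdy ∧ req) ∧ ¬(req ∧ ¬rdy)) ∧ req
= ¬(rdy ∧ req ∨ req ∧ ¬rdy) ∧ req   [De Morgan]
= ¬req ∧ req   [distribution]
= False   [complement]

False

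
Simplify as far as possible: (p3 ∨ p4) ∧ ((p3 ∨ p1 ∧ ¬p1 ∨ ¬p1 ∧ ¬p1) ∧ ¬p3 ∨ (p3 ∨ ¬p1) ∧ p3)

p4 ∧ ¬p1 ∨ p3

(p3 ∨ p4) ∧ ((p3 ∨ p1 ∧ ¬p1 ∨ ¬p1 ∧ ¬p1) ∧ ¬p3 ∨ (p3 ∨ ¬p1) ∧ p3)
= (p3 ∨ p4) ∧ ((p3 ∨ ¬p1) ∧ ¬p3 ∨ (p3 ∨ ¬p1) ∧ p3)   (distribution)
= (p3 ∨ p4) ∧ (p3 ∨ ¬p1)   (distribution)
= p4 ∧ ¬p1 ∨ p3   (distribution)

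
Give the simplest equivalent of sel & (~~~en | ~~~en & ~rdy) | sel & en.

sel

sel & (~~~en | ~~~en & ~rdy) | sel & en
= sel & ~~~en | sel & en   (absorption)
= sel & ~en | sel & en   (double negation)
= sel   (distribution)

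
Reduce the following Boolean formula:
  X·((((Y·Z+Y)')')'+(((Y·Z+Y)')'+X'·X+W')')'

X·((((Y·Z+Y)')')'+(((Y·Z+Y)')'+X'·X+W')')'
= X·((Y·Z+Y)')'·(((Y·Z+Y)')'+X'·X+W')
= X·((Y·Z+Y)')'·(((Y·Z+Y)')'+W')
= X·((Y·Z+Y)')'
= X·(Y·Z+Y)
= X·Y

X·Y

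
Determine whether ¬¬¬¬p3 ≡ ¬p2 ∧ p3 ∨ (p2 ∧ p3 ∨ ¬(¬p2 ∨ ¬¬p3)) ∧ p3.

Yes

E1: ¬¬¬¬p3
    = ¬¬p3
    = p3
E2: ¬p2 ∧ p3 ∨ (p2 ∧ p3 ∨ ¬(¬p2 ∨ ¬¬p3)) ∧ p3
    = ¬p2 ∧ p3 ∨ (p2 ∧ p3 ∨ p2 ∧ ¬p3) ∧ p3
    = ¬p2 ∧ p3 ∨ p2 ∧ p3
    = p3
Both reduce to p3, so they are equivalent.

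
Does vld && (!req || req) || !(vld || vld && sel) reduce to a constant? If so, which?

yes, True

vld && (!req || req) || !(vld || vld && sel)
= vld && (!req || req) || !vld   (absorption)
= vld || !vld   (complement / identity)
= true   (complement)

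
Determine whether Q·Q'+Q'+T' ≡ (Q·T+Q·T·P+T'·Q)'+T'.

Yes

E1: Q·Q'+Q'+T'
    = Q'+T'   (complement / identity)
E2: (Q·T+Q·T·P+T'·Q)'+T'
    = (Q·T+T'·Q)'+T'   (absorption)
    = Q'+T'   (distribution)
Both reduce to Q'+T', so they are equivalent.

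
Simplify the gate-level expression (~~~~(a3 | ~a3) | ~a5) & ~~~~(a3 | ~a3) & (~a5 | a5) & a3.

(~~~~(a3 | ~a3) | ~a5) & ~~~~(a3 | ~a3) & (~a5 | a5) & a3
= (~~~~(a3 | ~a3) | ~a5) & ~~~~(a3 | ~a3) & a3
= ~~~~(a3 | ~a3) & a3
= ~~(a3 | ~a3) & a3
= (a3 | ~a3) & a3
= a3

a3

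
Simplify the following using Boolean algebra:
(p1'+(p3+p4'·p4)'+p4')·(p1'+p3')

(p1'+(p3+p4'·p4)'+p4')·(p1'+p3')
= (p1'+p3'+p4')·(p1'+p3')   [complement / identity]
= p1'+p3'   [absorption]

p1'+p3'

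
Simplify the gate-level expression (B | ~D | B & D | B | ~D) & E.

(B | ~D | B & D | B | ~D) & E
= (B | ~D | B | ~D) & E
= (B | ~D) & E

(B | ~D) & E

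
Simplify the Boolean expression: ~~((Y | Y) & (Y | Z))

~~((Y | Y) & (Y | Z))
= ~~(Y & (Y | Z))
= ~~Y
= Y

Y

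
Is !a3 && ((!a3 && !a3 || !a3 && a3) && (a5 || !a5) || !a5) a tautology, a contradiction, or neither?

!a3 && ((!a3 && !a3 || !a3 && a3) && (a5 || !a5) || !a5)
= !a3 && (!a3 && (a5 || !a5) || !a5)
= !a3 && (!a3 || !a5)
= !a3
This depends on a3, so it is not a constant.

neither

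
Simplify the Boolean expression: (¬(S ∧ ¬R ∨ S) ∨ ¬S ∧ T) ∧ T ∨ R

(¬(S ∧ ¬R ∨ S) ∨ ¬S ∧ T) ∧ T ∨ R
= (¬S ∨ ¬S ∧ T) ∧ T ∨ R   — absorption
= ¬S ∧ T ∨ R   — absorption

¬S ∧ T ∨ R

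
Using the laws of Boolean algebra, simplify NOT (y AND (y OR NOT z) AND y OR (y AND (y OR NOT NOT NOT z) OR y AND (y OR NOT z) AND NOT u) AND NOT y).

NOT (y AND (y OR NOT z) AND y OR (y AND (y OR NOT NOT NOT z) OR y AND (y OR NOT z) AND NOT u) AND NOT y)
= NOT (y AND (y OR NOT z) AND y OR (y AND (y OR NOT z) OR y AND (y OR NOT z) AND NOT u) AND NOT y)   (double negation)
= NOT (y AND (y OR NOT z) AND y OR y AND (y OR NOT z) AND NOT y)   (absorption)
= NOT (y AND (y OR NOT z))   (distribution)
= NOT y   (absorption)

NOT y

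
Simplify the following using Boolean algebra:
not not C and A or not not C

not not C and A or not not C
= not not C   (absorption)
= C   (double negation)

C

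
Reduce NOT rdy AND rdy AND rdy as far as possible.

NOT rdy AND rdy AND rdy
= NOT rdy AND rdy   (idempotence)
= FALSE   (complement)

FALSE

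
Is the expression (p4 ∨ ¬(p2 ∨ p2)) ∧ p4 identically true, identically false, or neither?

neither

(p4 ∨ ¬(p2 ∨ p2)) ∧ p4
= (p4 ∨ ¬p2) ∧ p4   (idempotence)
= p4   (absorption)
This depends on p4, so it is not a constant.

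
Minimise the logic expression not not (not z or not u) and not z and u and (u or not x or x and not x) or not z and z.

not z and u

not not (not z or not u) and not z and u and (u or not x or x and not x) or not z and z
= not not (not z or not u) and not z and u and (u or not x) or not z and z   [complement / identity]
= (not z or not u) and not z and u and (u or not x) or not z and z   [double negation]
= (not z or not u) and not z and u or not z and z   [absorption]
= (not z or not u) and not z and u   [complement / identity]
= not z and u   [absorption]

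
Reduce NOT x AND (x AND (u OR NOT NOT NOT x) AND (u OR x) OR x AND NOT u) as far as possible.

NOT x AND (x AND (u OR NOT NOT NOT x) AND (u OR x) OR x AND NOT u)
= NOT x AND (x AND (u OR NOT x) AND (u OR x) OR x AND NOT u)   [double negation]
= NOT x AND (x AND (u OR NOT x AND x) OR x AND NOT u)   [distribution]
= NOT x AND (x AND u OR x AND NOT u)   [complement / identity]
= NOT x AND x   [distribution]
= FALSE   [complement]

FALSE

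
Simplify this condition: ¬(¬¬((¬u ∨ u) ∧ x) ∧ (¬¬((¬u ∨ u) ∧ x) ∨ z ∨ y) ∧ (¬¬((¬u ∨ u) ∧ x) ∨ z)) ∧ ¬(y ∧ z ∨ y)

¬(¬¬((¬u ∨ u) ∧ x) ∧ (¬¬((¬u ∨ u) ∧ x) ∨ z ∨ y) ∧ (¬¬((¬u ∨ u) ∧ x) ∨ z)) ∧ ¬(y ∧ z ∨ y)
= ¬(¬¬((¬u ∨ u) ∧ x) ∧ (¬¬((¬u ∨ u) ∧ x) ∨ z)) ∧ ¬(y ∧ z ∨ y)   [absorption]
= ¬¬¬((¬u ∨ u) ∧ x) ∧ ¬(y ∧ z ∨ y)   [absorption]
= ¬¬¬x ∧ ¬(y ∧ z ∨ y)   [complement / identity]
= ¬¬¬x ∧ ¬y   [absorption]
= ¬x ∧ ¬y   [double negation]

¬x ∧ ¬y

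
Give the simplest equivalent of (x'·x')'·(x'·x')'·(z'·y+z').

x·z'

(x'·x')'·(x'·x')'·(z'·y+z')
= (x'·x')'·(x'·x')'·z'
= (x'·x')'·z'
= (x+x)·z'
= x·z'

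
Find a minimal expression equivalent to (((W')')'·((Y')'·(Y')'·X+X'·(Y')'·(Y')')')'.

(((W')')'·((Y')'·(Y')'·X+X'·(Y')'·(Y')')')'
= (((W')')'·((Y')'·(Y')')')'
= (W'·((Y')'·(Y')')')'
= (W'·(Y'+Y'))'
= (W'·Y')'
= W+Y

W+Y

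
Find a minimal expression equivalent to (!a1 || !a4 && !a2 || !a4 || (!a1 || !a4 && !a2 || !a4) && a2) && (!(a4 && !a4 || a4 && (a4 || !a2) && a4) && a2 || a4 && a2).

(!a1 || !a4) && a2

(!a1 || !a4 && !a2 || !a4 || (!a1 || !a4 && !a2 || !a4) && a2) && (!(a4 && !a4 || a4 && (a4 || !a2) && a4) && a2 || a4 && a2)
= (!a1 || !a4 && !a2 || !a4 || (!a1 || !a4 && !a2 || !a4) && a2) && (!(a4 && !a4 || a4 && a4) && a2 || a4 && a2)   (absorption)
= (!a1 || !a4 && !a2 || !a4) && (!(a4 && !a4 || a4 && a4) && a2 || a4 && a2)   (absorption)
= (!a1 || !a4 && !a2 || !a4) && (!a4 && a2 || a4 && a2)   (distribution)
= (!a1 || !a4 && !a2 || !a4) && a2   (distribution)
= (!a1 || !a4) && a2   (absorption)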